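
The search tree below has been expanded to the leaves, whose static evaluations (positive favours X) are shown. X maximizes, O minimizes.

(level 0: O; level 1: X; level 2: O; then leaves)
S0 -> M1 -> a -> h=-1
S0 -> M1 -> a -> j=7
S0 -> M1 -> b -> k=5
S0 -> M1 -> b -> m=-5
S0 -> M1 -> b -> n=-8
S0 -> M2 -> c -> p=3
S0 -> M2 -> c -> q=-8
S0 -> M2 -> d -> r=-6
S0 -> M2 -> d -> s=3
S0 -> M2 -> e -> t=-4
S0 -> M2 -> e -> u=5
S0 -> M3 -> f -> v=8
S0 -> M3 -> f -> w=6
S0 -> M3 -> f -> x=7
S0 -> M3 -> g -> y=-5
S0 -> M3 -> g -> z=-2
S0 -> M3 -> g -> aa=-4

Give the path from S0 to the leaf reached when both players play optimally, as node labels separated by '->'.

S0 -> M2 -> e -> t

a (O): min(-1, 7) = -1
b (O): min(5, -5, -8) = -8
M1 (X): max(-1, -8) = -1
c (O): min(3, -8) = -8
d (O): min(-6, 3) = -6
e (O): min(-4, 5) = -4
M2 (X): max(-8, -6, -4) = -4
f (O): min(8, 6, 7) = 6
g (O): min(-5, -2, -4) = -5
M3 (X): max(6, -5) = 6
S0 (O): min(-1, -4, 6) = -4
At S0, O picks M2 (lowest: -4).
At M2, X picks e (highest: -4).
At e, O picks t (lowest: -4).
Terminal value -4.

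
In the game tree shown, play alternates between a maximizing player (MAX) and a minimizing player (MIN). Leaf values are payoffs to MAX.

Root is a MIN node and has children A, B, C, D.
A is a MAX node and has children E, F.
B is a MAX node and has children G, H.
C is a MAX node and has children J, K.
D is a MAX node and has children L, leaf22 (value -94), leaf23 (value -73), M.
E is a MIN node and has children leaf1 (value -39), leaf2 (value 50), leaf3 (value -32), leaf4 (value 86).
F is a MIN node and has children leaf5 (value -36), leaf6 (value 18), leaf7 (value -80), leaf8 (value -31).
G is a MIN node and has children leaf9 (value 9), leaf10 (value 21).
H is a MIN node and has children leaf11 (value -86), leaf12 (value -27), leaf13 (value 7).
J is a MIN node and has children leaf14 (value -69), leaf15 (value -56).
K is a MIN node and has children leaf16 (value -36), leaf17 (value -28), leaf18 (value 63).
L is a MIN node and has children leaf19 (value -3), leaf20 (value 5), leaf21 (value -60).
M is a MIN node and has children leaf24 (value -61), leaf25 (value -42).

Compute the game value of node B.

9

G (MIN): min(9, 21) = 9
H (MIN): min(-86, -27, 7) = -86
B (MAX): max(9, -86) = 9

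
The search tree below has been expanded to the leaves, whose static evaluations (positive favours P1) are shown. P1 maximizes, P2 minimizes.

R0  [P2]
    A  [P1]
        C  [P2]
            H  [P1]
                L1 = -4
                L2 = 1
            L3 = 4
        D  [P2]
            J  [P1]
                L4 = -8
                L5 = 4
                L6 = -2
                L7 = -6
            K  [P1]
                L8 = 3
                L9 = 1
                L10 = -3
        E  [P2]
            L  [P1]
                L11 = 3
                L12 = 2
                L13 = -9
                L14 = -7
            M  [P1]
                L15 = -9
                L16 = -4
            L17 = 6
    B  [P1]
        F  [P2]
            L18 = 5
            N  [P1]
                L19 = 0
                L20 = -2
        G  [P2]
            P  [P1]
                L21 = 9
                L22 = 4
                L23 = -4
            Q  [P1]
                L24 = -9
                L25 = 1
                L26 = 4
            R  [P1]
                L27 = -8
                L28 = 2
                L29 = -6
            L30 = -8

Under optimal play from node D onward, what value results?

J (P1): max(-8, 4, -2, -6) = 4
K (P1): max(3, 1, -3) = 3
D (P2): min(4, 3) = 3

3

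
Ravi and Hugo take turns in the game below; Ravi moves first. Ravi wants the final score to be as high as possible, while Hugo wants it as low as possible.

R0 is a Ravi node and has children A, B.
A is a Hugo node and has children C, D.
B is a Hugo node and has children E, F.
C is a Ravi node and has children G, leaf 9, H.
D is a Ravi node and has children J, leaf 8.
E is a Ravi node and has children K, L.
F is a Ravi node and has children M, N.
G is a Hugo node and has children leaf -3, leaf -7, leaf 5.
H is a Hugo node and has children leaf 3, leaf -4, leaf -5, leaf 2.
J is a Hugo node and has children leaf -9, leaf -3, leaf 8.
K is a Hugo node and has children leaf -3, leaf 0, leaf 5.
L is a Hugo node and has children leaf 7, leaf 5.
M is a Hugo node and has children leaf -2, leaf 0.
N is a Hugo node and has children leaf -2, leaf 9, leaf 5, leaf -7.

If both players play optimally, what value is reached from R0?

G (Hugo): min(-3, -7, 5) = -7
H (Hugo): min(3, -4, -5, 2) = -5
C (Ravi): max(-7, 9, -5) = 9
J (Hugo): min(-9, -3, 8) = -9
D (Ravi): max(-9, 8) = 8
A (Hugo): min(9, 8) = 8
K (Hugo): min(-3, 0, 5) = -3
L (Hugo): min(7, 5) = 5
E (Ravi): max(-3, 5) = 5
M (Hugo): min(-2, 0) = -2
N (Hugo): min(-2, 9, 5, -7) = -7
F (Ravi): max(-2, -7) = -2
B (Hugo): min(5, -2) = -2
R0 (Ravi): max(8, -2) = 8

8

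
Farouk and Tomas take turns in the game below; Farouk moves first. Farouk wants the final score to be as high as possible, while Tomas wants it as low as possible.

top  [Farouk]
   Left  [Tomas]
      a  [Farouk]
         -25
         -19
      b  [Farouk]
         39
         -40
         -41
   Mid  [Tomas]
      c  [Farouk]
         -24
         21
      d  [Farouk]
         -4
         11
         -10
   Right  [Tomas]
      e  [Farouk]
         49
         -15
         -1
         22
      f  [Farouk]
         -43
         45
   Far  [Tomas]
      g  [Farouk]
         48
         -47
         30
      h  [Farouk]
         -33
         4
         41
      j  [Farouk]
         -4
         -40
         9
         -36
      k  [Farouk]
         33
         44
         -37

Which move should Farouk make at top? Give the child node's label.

a (Farouk): max(-25, -19) = -19
b (Farouk): max(39, -40, -41) = 39
Left (Tomas): min(-19, 39) = -19
c (Farouk): max(-24, 21) = 21
d (Farouk): max(-4, 11, -10) = 11
Mid (Tomas): min(21, 11) = 11
e (Farouk): max(49, -15, -1, 22) = 49
f (Farouk): max(-43, 45) = 45
Right (Tomas): min(49, 45) = 45
g (Farouk): max(48, -47, 30) = 48
h (Farouk): max(-33, 4, 41) = 41
j (Farouk): max(-4, -40, 9, -36) = 9
k (Farouk): max(33, 44, -37) = 44
Far (Tomas): min(48, 41, 9, 44) = 9
top (Farouk): max(-19, 11, 45, 9) = 45
Farouk at top wants the highest of {Left=-19, Mid=11, Right=45, Far=9}, so chooses Right.

Right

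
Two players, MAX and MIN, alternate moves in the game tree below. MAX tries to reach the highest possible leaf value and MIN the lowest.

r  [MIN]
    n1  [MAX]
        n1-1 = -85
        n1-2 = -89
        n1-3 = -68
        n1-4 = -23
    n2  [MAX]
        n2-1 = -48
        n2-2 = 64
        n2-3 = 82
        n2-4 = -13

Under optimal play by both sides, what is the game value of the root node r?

n1 (MAX): max(-85, -89, -68, -23) = -23
n2 (MAX): max(-48, 64, 82, -13) = 82
r (MIN): min(-23, 82) = -23

-23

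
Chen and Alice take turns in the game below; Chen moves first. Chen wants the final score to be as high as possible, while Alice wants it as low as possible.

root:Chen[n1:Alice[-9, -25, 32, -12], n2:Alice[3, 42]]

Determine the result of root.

3

n1 (Alice): min(-9, -25, 32, -12) = -25
n2 (Alice): min(3, 42) = 3
root (Chen): max(-25, 3) = 3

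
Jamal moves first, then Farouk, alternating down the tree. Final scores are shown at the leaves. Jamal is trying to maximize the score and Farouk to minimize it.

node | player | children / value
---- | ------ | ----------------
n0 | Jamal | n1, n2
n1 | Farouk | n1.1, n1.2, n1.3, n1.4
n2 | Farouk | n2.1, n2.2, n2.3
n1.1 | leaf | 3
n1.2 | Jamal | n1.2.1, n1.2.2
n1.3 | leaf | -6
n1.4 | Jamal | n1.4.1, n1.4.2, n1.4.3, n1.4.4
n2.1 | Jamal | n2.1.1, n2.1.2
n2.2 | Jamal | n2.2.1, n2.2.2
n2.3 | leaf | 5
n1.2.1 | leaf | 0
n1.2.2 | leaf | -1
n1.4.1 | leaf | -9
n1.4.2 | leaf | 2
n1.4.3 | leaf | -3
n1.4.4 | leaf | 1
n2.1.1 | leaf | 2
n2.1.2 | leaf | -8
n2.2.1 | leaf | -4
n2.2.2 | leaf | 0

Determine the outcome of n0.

n1.2 (Jamal): max(0, -1) = 0
n1.4 (Jamal): max(-9, 2, -3, 1) = 2
n1 (Farouk): min(3, 0, -6, 2) = -6
n2.1 (Jamal): max(2, -8) = 2
n2.2 (Jamal): max(-4, 0) = 0
n2 (Farouk): min(2, 0, 5) = 0
n0 (Jamal): max(-6, 0) = 0

0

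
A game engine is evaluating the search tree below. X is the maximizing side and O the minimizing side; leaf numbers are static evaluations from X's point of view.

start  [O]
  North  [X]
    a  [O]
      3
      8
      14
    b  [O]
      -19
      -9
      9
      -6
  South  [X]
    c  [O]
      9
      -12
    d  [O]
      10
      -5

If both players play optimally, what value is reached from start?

a (O): min(3, 8, 14) = 3
b (O): min(-19, -9, 9, -6) = -19
North (X): max(3, -19) = 3
c (O): min(9, -12) = -12
d (O): min(10, -5) = -5
South (X): max(-12, -5) = -5
start (O): min(3, -5) = -5

-5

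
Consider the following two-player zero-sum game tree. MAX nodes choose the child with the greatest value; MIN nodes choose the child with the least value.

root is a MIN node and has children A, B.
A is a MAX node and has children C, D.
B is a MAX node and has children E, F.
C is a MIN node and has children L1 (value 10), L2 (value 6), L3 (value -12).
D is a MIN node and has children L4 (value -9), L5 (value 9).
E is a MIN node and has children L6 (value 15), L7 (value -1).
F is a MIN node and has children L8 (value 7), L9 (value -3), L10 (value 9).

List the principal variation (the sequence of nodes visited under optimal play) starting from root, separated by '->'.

C (MIN): min(10, 6, -12) = -12
D (MIN): min(-9, 9) = -9
A (MAX): max(-12, -9) = -9
E (MIN): min(15, -1) = -1
F (MIN): min(7, -3, 9) = -3
B (MAX): max(-1, -3) = -1
root (MIN): min(-9, -1) = -9
At root, MIN picks A (lowest: -9).
At A, MAX picks D (highest: -9).
At D, MIN picks L4 (lowest: -9).
Terminal value -9.

root -> A -> D -> L4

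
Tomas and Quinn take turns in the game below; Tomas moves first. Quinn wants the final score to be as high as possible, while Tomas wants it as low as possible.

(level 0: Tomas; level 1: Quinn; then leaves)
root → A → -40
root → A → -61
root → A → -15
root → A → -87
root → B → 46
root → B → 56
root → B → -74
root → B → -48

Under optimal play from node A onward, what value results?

A (Quinn): max(-40, -61, -15, -87) = -15

-15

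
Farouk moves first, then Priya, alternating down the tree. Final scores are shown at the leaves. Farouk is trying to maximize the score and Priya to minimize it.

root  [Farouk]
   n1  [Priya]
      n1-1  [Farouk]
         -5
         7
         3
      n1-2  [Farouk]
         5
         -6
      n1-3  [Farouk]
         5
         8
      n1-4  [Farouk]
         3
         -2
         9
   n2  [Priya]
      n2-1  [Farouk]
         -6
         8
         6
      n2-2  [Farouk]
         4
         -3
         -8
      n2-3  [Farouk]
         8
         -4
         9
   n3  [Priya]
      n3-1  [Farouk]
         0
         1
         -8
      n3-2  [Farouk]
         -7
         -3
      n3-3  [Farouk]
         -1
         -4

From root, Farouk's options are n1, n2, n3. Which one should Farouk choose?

n1

n1-1 (Farouk): max(-5, 7, 3) = 7
n1-2 (Farouk): max(5, -6) = 5
n1-3 (Farouk): max(5, 8) = 8
n1-4 (Farouk): max(3, -2, 9) = 9
n1 (Priya): min(7, 5, 8, 9) = 5
n2-1 (Farouk): max(-6, 8, 6) = 8
n2-2 (Farouk): max(4, -3, -8) = 4
n2-3 (Farouk): max(8, -4, 9) = 9
n2 (Priya): min(8, 4, 9) = 4
n3-1 (Farouk): max(0, 1, -8) = 1
n3-2 (Farouk): max(-7, -3) = -3
n3-3 (Farouk): max(-1, -4) = -1
n3 (Priya): min(1, -3, -1) = -3
root (Farouk): max(5, 4, -3) = 5
Farouk at root wants the highest of {n1=5, n2=4, n3=-3}, so chooses n1.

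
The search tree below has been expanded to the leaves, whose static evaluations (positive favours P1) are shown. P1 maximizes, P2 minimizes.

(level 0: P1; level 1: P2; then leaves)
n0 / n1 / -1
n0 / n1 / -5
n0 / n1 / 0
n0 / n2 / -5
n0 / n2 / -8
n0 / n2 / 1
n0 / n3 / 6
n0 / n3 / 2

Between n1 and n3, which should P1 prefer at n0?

n3

n1 (P2): min(-1, -5, 0) = -5
n3 (P2): min(6, 2) = 2
P1 prefers the higher value; n1=-5, n3=2. n3 is better since 2 > -5.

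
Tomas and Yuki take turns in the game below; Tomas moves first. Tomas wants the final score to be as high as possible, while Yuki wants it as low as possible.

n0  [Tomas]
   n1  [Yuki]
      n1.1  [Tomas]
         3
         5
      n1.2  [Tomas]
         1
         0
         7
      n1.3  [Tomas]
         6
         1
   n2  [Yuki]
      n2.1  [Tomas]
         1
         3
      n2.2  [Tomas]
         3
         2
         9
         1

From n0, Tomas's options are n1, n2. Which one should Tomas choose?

n1

n1.1 (Tomas): max(3, 5) = 5
n1.2 (Tomas): max(1, 0, 7) = 7
n1.3 (Tomas): max(6, 1) = 6
n1 (Yuki): min(5, 7, 6) = 5
n2.1 (Tomas): max(1, 3) = 3
n2.2 (Tomas): max(3, 2, 9, 1) = 9
n2 (Yuki): min(3, 9) = 3
n0 (Tomas): max(5, 3) = 5
Tomas at n0 wants the highest of {n1=5, n2=3}, so chooses n1.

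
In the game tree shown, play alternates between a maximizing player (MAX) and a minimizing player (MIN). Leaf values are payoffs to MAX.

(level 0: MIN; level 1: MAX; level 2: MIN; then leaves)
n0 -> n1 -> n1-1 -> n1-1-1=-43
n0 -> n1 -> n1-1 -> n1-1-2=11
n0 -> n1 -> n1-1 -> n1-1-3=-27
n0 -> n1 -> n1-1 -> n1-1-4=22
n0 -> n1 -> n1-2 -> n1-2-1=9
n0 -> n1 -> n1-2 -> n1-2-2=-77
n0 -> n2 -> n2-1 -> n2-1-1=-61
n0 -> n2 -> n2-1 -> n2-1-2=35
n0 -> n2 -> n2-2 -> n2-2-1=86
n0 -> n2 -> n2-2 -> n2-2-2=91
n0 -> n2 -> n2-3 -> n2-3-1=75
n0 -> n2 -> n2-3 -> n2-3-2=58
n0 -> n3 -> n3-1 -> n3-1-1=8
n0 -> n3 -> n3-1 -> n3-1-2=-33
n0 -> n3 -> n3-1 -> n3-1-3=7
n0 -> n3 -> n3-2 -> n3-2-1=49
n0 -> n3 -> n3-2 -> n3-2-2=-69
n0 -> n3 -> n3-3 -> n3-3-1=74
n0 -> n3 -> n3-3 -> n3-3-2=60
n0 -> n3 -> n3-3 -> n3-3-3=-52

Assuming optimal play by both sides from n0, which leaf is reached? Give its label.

n1-1-1

n1-1 (MIN): min(-43, 11, -27, 22) = -43
n1-2 (MIN): min(9, -77) = -77
n1 (MAX): max(-43, -77) = -43
n2-1 (MIN): min(-61, 35) = -61
n2-2 (MIN): min(86, 91) = 86
n2-3 (MIN): min(75, 58) = 58
n2 (MAX): max(-61, 86, 58) = 86
n3-1 (MIN): min(8, -33, 7) = -33
n3-2 (MIN): min(49, -69) = -69
n3-3 (MIN): min(74, 60, -52) = -52
n3 (MAX): max(-33, -69, -52) = -33
n0 (MIN): min(-43, 86, -33) = -43
At n0, MIN picks n1 (lowest: -43).
At n1, MAX picks n1-1 (highest: -43).
At n1-1, MIN picks n1-1-1 (lowest: -43).
Terminal value -43.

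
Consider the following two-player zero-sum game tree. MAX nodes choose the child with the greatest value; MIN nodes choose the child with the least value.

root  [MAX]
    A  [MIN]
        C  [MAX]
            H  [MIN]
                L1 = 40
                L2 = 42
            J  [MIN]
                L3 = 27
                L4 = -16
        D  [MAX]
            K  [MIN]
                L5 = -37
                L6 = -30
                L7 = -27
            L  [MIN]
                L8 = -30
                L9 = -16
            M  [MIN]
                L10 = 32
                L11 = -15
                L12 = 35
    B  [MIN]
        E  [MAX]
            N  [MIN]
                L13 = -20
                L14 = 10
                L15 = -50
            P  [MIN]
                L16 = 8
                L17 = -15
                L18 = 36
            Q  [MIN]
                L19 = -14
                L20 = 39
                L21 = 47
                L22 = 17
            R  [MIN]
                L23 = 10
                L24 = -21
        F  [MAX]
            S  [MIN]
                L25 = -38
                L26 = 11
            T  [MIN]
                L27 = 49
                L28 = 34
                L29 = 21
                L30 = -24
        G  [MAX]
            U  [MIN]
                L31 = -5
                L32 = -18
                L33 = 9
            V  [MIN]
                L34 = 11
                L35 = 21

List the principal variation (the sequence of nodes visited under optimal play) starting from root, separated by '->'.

H (MIN): min(40, 42) = 40
J (MIN): min(27, -16) = -16
C (MAX): max(40, -16) = 40
K (MIN): min(-37, -30, -27) = -37
L (MIN): min(-30, -16) = -30
M (MIN): min(32, -15, 35) = -15
D (MAX): max(-37, -30, -15) = -15
A (MIN): min(40, -15) = -15
N (MIN): min(-20, 10, -50) = -50
P (MIN): min(8, -15, 36) = -15
Q (MIN): min(-14, 39, 47, 17) = -14
R (MIN): min(10, -21) = -21
E (MAX): max(-50, -15, -14, -21) = -14
S (MIN): min(-38, 11) = -38
T (MIN): min(49, 34, 21, -24) = -24
F (MAX): max(-38, -24) = -24
U (MIN): min(-5, -18, 9) = -18
V (MIN): min(11, 21) = 11
G (MAX): max(-18, 11) = 11
B (MIN): min(-14, -24, 11) = -24
root (MAX): max(-15, -24) = -15
At root, MAX picks A (highest: -15).
At A, MIN picks D (lowest: -15).
At D, MAX picks M (highest: -15).
At M, MIN picks L11 (lowest: -15).
Terminal value -15.

root -> A -> D -> M -> L11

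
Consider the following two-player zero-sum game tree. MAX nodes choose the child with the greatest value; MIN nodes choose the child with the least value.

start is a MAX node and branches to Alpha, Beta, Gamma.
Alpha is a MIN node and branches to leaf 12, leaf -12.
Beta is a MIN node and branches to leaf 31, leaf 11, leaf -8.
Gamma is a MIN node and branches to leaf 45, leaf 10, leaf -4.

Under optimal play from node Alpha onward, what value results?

-12

Alpha (MIN): min(12, -12) = -12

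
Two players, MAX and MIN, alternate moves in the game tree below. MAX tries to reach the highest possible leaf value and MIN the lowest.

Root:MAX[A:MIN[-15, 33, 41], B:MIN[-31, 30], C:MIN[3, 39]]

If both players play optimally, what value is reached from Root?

A (MIN): min(-15, 33, 41) = -15
B (MIN): min(-31, 30) = -31
C (MIN): min(3, 39) = 3
Root (MAX): max(-15, -31, 3) = 3

3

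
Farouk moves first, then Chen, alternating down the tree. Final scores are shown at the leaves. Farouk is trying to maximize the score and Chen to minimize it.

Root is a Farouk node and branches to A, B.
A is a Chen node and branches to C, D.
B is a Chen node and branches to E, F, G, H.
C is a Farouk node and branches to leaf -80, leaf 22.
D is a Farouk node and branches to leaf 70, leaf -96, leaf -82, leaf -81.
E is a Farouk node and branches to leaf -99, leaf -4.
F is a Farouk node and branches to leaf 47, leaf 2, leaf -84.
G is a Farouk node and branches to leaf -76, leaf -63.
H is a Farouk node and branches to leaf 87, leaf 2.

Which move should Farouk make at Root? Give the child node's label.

A

C (Farouk): max(-80, 22) = 22
D (Farouk): max(70, -96, -82, -81) = 70
A (Chen): min(22, 70) = 22
E (Farouk): max(-99, -4) = -4
F (Farouk): max(47, 2, -84) = 47
G (Farouk): max(-76, -63) = -63
H (Farouk): max(87, 2) = 87
B (Chen): min(-4, 47, -63, 87) = -63
Root (Farouk): max(22, -63) = 22
Farouk at Root wants the highest of {A=22, B=-63}, so chooses A.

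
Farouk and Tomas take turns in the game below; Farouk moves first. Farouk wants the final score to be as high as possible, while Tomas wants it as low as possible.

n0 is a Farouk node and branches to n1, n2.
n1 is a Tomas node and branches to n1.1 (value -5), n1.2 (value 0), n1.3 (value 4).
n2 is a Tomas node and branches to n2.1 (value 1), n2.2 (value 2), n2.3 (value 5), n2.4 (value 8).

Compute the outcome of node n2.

n2 (Tomas): min(1, 2, 5, 8) = 1

1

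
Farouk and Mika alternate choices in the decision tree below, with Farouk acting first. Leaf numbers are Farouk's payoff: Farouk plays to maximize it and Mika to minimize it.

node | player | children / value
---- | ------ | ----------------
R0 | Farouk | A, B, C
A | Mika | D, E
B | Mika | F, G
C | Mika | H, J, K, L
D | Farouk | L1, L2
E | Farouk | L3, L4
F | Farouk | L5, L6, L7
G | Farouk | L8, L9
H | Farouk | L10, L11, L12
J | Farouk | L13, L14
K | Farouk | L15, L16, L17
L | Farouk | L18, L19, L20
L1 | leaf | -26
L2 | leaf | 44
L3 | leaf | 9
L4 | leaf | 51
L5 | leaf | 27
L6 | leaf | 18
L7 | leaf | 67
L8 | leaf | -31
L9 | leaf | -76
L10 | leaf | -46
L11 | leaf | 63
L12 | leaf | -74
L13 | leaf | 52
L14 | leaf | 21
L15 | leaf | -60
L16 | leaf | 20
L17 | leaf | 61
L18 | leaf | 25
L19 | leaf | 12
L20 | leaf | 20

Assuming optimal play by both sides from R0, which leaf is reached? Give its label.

L2

D (Farouk): max(-26, 44) = 44
E (Farouk): max(9, 51) = 51
A (Mika): min(44, 51) = 44
F (Farouk): max(27, 18, 67) = 67
G (Farouk): max(-31, -76) = -31
B (Mika): min(67, -31) = -31
H (Farouk): max(-46, 63, -74) = 63
J (Farouk): max(52, 21) = 52
K (Farouk): max(-60, 20, 61) = 61
L (Farouk): max(25, 12, 20) = 25
C (Mika): min(63, 52, 61, 25) = 25
R0 (Farouk): max(44, -31, 25) = 44
At R0, Farouk picks A (highest: 44).
At A, Mika picks D (lowest: 44).
At D, Farouk picks L2 (highest: 44).
Terminal value 44.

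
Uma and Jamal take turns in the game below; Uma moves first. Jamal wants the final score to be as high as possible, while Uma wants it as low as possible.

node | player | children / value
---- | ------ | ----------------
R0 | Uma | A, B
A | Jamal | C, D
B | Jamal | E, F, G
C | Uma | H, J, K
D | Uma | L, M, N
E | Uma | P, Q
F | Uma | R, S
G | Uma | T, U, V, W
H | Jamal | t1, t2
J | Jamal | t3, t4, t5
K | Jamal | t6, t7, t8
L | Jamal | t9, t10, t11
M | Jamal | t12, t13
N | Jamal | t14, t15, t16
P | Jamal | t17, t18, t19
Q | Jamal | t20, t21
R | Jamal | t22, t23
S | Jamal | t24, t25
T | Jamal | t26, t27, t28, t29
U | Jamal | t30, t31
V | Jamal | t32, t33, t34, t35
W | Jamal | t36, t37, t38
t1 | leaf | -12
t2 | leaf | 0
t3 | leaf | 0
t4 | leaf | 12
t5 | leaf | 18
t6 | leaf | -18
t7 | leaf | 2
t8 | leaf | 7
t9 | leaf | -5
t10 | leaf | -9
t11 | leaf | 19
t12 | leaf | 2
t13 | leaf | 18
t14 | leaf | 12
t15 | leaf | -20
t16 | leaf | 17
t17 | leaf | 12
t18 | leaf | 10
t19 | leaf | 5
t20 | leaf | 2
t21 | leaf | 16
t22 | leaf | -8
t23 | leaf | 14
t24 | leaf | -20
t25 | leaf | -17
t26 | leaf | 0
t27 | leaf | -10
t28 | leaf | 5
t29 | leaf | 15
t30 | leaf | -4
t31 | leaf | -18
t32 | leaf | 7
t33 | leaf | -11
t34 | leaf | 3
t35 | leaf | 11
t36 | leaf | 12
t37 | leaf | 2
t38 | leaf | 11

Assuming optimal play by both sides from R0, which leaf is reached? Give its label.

H (Jamal): max(-12, 0) = 0
J (Jamal): max(0, 12, 18) = 18
K (Jamal): max(-18, 2, 7) = 7
C (Uma): min(0, 18, 7) = 0
L (Jamal): max(-5, -9, 19) = 19
M (Jamal): max(2, 18) = 18
N (Jamal): max(12, -20, 17) = 17
D (Uma): min(19, 18, 17) = 17
A (Jamal): max(0, 17) = 17
P (Jamal): max(12, 10, 5) = 12
Q (Jamal): max(2, 16) = 16
E (Uma): min(12, 16) = 12
R (Jamal): max(-8, 14) = 14
S (Jamal): max(-20, -17) = -17
F (Uma): min(14, -17) = -17
T (Jamal): max(0, -10, 5, 15) = 15
U (Jamal): max(-4, -18) = -4
V (Jamal): max(7, -11, 3, 11) = 11
W (Jamal): max(12, 2, 11) = 12
G (Uma): min(15, -4, 11, 12) = -4
B (Jamal): max(12, -17, -4) = 12
R0 (Uma): min(17, 12) = 12
At R0, Uma picks B (lowest: 12).
At B, Jamal picks E (highest: 12).
At E, Uma picks P (lowest: 12).
At P, Jamal picks t17 (highest: 12).
Terminal value 12.

t17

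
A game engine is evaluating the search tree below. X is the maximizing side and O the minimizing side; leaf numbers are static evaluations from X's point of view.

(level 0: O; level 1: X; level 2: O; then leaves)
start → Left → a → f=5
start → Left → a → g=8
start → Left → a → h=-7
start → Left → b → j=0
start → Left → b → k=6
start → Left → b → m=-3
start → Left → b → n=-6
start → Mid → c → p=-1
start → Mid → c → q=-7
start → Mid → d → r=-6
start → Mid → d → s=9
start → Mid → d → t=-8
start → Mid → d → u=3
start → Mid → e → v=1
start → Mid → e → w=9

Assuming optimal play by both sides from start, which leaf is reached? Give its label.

n

a (O): min(5, 8, -7) = -7
b (O): min(0, 6, -3, -6) = -6
Left (X): max(-7, -6) = -6
c (O): min(-1, -7) = -7
d (O): min(-6, 9, -8, 3) = -8
e (O): min(1, 9) = 1
Mid (X): max(-7, -8, 1) = 1
start (O): min(-6, 1) = -6
At start, O picks Left (lowest: -6).
At Left, X picks b (highest: -6).
At b, O picks n (lowest: -6).
Terminal value -6.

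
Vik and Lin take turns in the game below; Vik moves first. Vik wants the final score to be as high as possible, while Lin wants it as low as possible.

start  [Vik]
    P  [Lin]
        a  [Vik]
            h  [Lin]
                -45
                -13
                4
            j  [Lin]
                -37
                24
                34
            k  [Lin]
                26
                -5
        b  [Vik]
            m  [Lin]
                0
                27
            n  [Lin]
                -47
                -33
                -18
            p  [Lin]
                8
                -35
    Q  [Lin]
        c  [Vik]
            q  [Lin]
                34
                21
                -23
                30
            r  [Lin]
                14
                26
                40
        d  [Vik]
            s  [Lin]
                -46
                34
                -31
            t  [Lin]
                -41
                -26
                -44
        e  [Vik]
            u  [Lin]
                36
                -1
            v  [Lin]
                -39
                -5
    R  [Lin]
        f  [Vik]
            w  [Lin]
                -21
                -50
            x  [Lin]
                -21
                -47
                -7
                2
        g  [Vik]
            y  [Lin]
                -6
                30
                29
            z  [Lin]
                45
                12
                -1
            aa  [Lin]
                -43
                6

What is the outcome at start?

-5

h (Lin): min(-45, -13, 4) = -45
j (Lin): min(-37, 24, 34) = -37
k (Lin): min(26, -5) = -5
a (Vik): max(-45, -37, -5) = -5
m (Lin): min(0, 27) = 0
n (Lin): min(-47, -33, -18) = -47
p (Lin): min(8, -35) = -35
b (Vik): max(0, -47, -35) = 0
P (Lin): min(-5, 0) = -5
q (Lin): min(34, 21, -23, 30) = -23
r (Lin): min(14, 26, 40) = 14
c (Vik): max(-23, 14) = 14
s (Lin): min(-46, 34, -31) = -46
t (Lin): min(-41, -26, -44) = -44
d (Vik): max(-46, -44) = -44
u (Lin): min(36, -1) = -1
v (Lin): min(-39, -5) = -39
e (Vik): max(-1, -39) = -1
Q (Lin): min(14, -44, -1) = -44
w (Lin): min(-21, -50) = -50
x (Lin): min(-21, -47, -7, 2) = -47
f (Vik): max(-50, -47) = -47
y (Lin): min(-6, 30, 29) = -6
z (Lin): min(45, 12, -1) = -1
aa (Lin): min(-43, 6) = -43
g (Vik): max(-6, -1, -43) = -1
R (Lin): min(-47, -1) = -47
start (Vik): max(-5, -44, -47) = -5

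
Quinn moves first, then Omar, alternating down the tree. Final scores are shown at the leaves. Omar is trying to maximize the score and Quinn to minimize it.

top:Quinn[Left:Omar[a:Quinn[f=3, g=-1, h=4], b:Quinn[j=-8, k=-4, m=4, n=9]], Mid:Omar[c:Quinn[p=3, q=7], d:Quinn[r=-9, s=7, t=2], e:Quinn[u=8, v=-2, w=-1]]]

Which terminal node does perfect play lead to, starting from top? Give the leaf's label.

g

a (Quinn): min(3, -1, 4) = -1
b (Quinn): min(-8, -4, 4, 9) = -8
Left (Omar): max(-1, -8) = -1
c (Quinn): min(3, 7) = 3
d (Quinn): min(-9, 7, 2) = -9
e (Quinn): min(8, -2, -1) = -2
Mid (Omar): max(3, -9, -2) = 3
top (Quinn): min(-1, 3) = -1
At top, Quinn picks Left (lowest: -1).
At Left, Omar picks a (highest: -1).
At a, Quinn picks g (lowest: -1).
Terminal value -1.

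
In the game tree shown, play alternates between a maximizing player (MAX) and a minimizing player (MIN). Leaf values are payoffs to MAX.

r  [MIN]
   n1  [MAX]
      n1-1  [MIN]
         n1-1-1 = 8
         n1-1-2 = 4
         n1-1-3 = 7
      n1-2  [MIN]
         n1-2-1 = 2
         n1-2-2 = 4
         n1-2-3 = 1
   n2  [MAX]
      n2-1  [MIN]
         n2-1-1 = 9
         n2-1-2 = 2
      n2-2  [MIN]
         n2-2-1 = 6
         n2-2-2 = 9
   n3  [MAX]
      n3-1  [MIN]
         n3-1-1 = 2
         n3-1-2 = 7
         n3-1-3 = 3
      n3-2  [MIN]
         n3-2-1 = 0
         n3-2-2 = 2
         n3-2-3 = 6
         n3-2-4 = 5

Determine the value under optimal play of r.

n1-1 (MIN): min(8, 4, 7) = 4
n1-2 (MIN): min(2, 4, 1) = 1
n1 (MAX): max(4, 1) = 4
n2-1 (MIN): min(9, 2) = 2
n2-2 (MIN): min(6, 9) = 6
n2 (MAX): max(2, 6) = 6
n3-1 (MIN): min(2, 7, 3) = 2
n3-2 (MIN): min(0, 2, 6, 5) = 0
n3 (MAX): max(2, 0) = 2
r (MIN): min(4, 6, 2) = 2

2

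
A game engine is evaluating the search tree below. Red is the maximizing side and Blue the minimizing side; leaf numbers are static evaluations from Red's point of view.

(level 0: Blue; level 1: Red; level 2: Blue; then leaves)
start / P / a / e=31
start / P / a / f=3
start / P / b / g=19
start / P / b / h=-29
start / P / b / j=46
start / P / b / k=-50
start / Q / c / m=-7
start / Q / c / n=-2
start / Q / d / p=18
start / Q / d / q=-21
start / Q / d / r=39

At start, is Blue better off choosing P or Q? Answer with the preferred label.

a (Blue): min(31, 3) = 3
b (Blue): min(19, -29, 46, -50) = -50
P (Red): max(3, -50) = 3
c (Blue): min(-7, -2) = -7
d (Blue): min(18, -21, 39) = -21
Q (Red): max(-7, -21) = -7
Blue prefers the lower value; P=3, Q=-7. Q is better since -7 < 3.

Q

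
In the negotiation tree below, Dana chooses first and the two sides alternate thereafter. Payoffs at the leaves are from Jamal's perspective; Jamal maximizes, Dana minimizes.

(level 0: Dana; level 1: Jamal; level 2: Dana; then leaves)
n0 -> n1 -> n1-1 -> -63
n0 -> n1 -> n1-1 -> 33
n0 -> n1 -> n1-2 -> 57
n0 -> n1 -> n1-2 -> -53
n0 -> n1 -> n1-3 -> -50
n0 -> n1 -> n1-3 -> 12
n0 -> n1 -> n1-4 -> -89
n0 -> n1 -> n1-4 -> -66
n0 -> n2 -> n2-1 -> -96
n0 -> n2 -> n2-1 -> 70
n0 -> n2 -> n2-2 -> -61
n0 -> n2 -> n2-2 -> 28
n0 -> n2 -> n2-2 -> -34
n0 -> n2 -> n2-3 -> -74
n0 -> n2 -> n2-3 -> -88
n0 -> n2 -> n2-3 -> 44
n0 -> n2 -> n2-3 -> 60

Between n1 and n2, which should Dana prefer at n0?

n1-1 (Dana): min(-63, 33) = -63
n1-2 (Dana): min(57, -53) = -53
n1-3 (Dana): min(-50, 12) = -50
n1-4 (Dana): min(-89, -66) = -89
n1 (Jamal): max(-63, -53, -50, -89) = -50
n2-1 (Dana): min(-96, 70) = -96
n2-2 (Dana): min(-61, 28, -34) = -61
n2-3 (Dana): min(-74, -88, 44, 60) = -88
n2 (Jamal): max(-96, -61, -88) = -61
Dana prefers the lower value; n1=-50, n2=-61. n2 is better since -61 < -50.

n2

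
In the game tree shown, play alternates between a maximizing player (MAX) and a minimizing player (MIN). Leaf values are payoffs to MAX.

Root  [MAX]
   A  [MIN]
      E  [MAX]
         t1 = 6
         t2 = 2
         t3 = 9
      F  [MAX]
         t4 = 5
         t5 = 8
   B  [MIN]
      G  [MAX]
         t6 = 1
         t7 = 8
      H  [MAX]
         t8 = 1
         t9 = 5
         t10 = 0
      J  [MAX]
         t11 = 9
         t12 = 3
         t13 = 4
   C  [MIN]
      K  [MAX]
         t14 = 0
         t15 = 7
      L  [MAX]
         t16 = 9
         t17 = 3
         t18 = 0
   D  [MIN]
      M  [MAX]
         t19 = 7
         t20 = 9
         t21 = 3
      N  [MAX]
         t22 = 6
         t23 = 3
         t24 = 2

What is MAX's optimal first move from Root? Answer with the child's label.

E (MAX): max(6, 2, 9) = 9
F (MAX): max(5, 8) = 8
A (MIN): min(9, 8) = 8
G (MAX): max(1, 8) = 8
H (MAX): max(1, 5, 0) = 5
J (MAX): max(9, 3, 4) = 9
B (MIN): min(8, 5, 9) = 5
K (MAX): max(0, 7) = 7
L (MAX): max(9, 3, 0) = 9
C (MIN): min(7, 9) = 7
M (MAX): max(7, 9, 3) = 9
N (MAX): max(6, 3, 2) = 6
D (MIN): min(9, 6) = 6
Root (MAX): max(8, 5, 7, 6) = 8
MAX at Root wants the highest of {A=8, B=5, C=7, D=6}, so chooses A.

A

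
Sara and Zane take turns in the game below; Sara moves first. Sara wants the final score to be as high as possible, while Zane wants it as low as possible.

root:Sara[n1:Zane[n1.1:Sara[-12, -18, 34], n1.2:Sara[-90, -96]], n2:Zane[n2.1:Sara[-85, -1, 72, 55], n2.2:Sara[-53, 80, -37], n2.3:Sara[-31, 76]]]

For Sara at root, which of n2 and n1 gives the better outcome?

n2

n2.1 (Sara): max(-85, -1, 72, 55) = 72
n2.2 (Sara): max(-53, 80, -37) = 80
n2.3 (Sara): max(-31, 76) = 76
n2 (Zane): min(72, 80, 76) = 72
n1.1 (Sara): max(-12, -18, 34) = 34
n1.2 (Sara): max(-90, -96) = -90
n1 (Zane): min(34, -90) = -90
Sara prefers the higher value; n2=72, n1=-90. n2 is better since 72 > -90.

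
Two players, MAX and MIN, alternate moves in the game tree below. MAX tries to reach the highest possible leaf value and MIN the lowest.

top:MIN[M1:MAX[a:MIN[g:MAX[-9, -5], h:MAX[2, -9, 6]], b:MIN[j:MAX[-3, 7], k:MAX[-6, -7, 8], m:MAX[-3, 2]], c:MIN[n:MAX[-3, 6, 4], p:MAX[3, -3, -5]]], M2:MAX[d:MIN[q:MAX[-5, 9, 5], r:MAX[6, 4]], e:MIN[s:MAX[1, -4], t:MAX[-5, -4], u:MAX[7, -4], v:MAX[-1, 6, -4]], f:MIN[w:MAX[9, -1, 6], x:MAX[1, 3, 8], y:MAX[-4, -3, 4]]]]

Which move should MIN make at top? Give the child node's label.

g (MAX): max(-9, -5) = -5
h (MAX): max(2, -9, 6) = 6
a (MIN): min(-5, 6) = -5
j (MAX): max(-3, 7) = 7
k (MAX): max(-6, -7, 8) = 8
m (MAX): max(-3, 2) = 2
b (MIN): min(7, 8, 2) = 2
n (MAX): max(-3, 6, 4) = 6
p (MAX): max(3, -3, -5) = 3
c (MIN): min(6, 3) = 3
M1 (MAX): max(-5, 2, 3) = 3
q (MAX): max(-5, 9, 5) = 9
r (MAX): max(6, 4) = 6
d (MIN): min(9, 6) = 6
s (MAX): max(1, -4) = 1
t (MAX): max(-5, -4) = -4
u (MAX): max(7, -4) = 7
v (MAX): max(-1, 6, -4) = 6
e (MIN): min(1, -4, 7, 6) = -4
w (MAX): max(9, -1, 6) = 9
x (MAX): max(1, 3, 8) = 8
y (MAX): max(-4, -3, 4) = 4
f (MIN): min(9, 8, 4) = 4
M2 (MAX): max(6, -4, 4) = 6
top (MIN): min(3, 6) = 3
MIN at top wants the lowest of {M1=3, M2=6}, so chooses M1.

M1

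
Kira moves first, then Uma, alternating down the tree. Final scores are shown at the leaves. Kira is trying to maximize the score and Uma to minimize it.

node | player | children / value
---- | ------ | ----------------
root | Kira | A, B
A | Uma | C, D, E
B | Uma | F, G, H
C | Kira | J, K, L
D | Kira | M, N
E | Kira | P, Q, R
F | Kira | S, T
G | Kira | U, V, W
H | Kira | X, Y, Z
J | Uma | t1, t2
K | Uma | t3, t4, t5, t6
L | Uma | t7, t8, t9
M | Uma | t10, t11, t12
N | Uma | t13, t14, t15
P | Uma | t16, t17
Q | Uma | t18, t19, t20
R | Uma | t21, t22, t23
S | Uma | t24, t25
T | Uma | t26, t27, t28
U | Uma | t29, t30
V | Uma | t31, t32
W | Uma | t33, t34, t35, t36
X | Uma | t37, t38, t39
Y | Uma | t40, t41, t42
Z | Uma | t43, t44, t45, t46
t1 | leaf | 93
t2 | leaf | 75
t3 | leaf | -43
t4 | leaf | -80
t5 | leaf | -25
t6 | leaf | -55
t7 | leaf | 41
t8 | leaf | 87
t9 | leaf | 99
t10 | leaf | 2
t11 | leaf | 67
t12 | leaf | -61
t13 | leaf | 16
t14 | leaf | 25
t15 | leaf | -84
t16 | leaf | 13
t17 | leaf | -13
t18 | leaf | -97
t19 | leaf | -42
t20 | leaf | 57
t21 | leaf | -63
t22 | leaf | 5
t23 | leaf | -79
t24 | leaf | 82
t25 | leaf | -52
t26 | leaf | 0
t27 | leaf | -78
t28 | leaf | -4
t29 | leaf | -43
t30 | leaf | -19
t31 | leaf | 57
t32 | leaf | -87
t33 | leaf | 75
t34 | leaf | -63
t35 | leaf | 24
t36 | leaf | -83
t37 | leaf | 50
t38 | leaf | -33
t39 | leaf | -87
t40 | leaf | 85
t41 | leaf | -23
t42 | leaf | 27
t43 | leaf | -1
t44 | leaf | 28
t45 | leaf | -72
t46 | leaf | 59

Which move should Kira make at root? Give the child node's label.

B

J (Uma): min(93, 75) = 75
K (Uma): min(-43, -80, -25, -55) = -80
L (Uma): min(41, 87, 99) = 41
C (Kira): max(75, -80, 41) = 75
M (Uma): min(2, 67, -61) = -61
N (Uma): min(16, 25, -84) = -84
D (Kira): max(-61, -84) = -61
P (Uma): min(13, -13) = -13
Q (Uma): min(-97, -42, 57) = -97
R (Uma): min(-63, 5, -79) = -79
E (Kira): max(-13, -97, -79) = -13
A (Uma): min(75, -61, -13) = -61
S (Uma): min(82, -52) = -52
T (Uma): min(0, -78, -4) = -78
F (Kira): max(-52, -78) = -52
U (Uma): min(-43, -19) = -43
V (Uma): min(57, -87) = -87
W (Uma): min(75, -63, 24, -83) = -83
G (Kira): max(-43, -87, -83) = -43
X (Uma): min(50, -33, -87) = -87
Y (Uma): min(85, -23, 27) = -23
Z (Uma): min(-1, 28, -72, 59) = -72
H (Kira): max(-87, -23, -72) = -23
B (Uma): min(-52, -43, -23) = -52
root (Kira): max(-61, -52) = -52
Kira at root wants the highest of {A=-61, B=-52}, so chooses B.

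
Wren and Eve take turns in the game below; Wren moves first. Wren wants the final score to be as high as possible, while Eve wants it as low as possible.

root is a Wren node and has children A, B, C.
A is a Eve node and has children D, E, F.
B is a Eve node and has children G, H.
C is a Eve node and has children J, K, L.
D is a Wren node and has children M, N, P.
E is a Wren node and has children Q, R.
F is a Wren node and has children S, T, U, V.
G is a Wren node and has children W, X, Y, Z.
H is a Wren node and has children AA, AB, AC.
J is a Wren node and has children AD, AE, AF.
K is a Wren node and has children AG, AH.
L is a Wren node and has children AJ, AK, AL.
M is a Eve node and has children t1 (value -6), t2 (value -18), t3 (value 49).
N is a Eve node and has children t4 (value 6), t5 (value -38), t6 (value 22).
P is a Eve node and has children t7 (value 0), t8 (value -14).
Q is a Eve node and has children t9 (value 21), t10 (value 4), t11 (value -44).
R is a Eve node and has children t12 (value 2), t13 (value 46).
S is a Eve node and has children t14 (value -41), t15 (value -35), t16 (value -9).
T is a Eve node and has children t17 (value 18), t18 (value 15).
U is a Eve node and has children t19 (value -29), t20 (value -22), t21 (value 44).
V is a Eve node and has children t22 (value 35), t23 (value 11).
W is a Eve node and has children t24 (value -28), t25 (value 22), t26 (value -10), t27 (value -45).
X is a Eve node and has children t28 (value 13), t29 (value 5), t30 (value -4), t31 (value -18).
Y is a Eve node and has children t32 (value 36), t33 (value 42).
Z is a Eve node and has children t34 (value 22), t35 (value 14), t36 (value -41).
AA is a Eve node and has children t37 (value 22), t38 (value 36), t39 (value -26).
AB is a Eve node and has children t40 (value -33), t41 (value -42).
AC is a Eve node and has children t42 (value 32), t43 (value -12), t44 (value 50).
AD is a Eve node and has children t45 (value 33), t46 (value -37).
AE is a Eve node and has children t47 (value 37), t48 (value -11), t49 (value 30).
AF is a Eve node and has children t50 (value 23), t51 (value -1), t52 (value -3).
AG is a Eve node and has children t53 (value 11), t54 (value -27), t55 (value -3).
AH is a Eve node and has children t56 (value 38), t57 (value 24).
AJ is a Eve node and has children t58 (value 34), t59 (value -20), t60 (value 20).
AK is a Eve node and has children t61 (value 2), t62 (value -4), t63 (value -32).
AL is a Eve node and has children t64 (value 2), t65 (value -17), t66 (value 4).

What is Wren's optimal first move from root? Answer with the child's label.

B

M (Eve): min(-6, -18, 49) = -18
N (Eve): min(6, -38, 22) = -38
P (Eve): min(0, -14) = -14
D (Wren): max(-18, -38, -14) = -14
Q (Eve): min(21, 4, -44) = -44
R (Eve): min(2, 46) = 2
E (Wren): max(-44, 2) = 2
S (Eve): min(-41, -35, -9) = -41
T (Eve): min(18, 15) = 15
U (Eve): min(-29, -22, 44) = -29
V (Eve): min(35, 11) = 11
F (Wren): max(-41, 15, -29, 11) = 15
A (Eve): min(-14, 2, 15) = -14
W (Eve): min(-28, 22, -10, -45) = -45
X (Eve): min(13, 5, -4, -18) = -18
Y (Eve): min(36, 42) = 36
Z (Eve): min(22, 14, -41) = -41
G (Wren): max(-45, -18, 36, -41) = 36
AA (Eve): min(22, 36, -26) = -26
AB (Eve): min(-33, -42) = -42
AC (Eve): min(32, -12, 50) = -12
H (Wren): max(-26, -42, -12) = -12
B (Eve): min(36, -12) = -12
AD (Eve): min(33, -37) = -37
AE (Eve): min(37, -11, 30) = -11
AF (Eve): min(23, -1, -3) = -3
J (Wren): max(-37, -11, -3) = -3
AG (Eve): min(11, -27, -3) = -27
AH (Eve): min(38, 24) = 24
K (Wren): max(-27, 24) = 24
AJ (Eve): min(34, -20, 20) = -20
AK (Eve): min(2, -4, -32) = -32
AL (Eve): min(2, -17, 4) = -17
L (Wren): max(-20, -32, -17) = -17
C (Eve): min(-3, 24, -17) = -17
root (Wren): max(-14, -12, -17) = -12
Wren at root wants the highest of {A=-14, B=-12, C=-17}, so chooses B.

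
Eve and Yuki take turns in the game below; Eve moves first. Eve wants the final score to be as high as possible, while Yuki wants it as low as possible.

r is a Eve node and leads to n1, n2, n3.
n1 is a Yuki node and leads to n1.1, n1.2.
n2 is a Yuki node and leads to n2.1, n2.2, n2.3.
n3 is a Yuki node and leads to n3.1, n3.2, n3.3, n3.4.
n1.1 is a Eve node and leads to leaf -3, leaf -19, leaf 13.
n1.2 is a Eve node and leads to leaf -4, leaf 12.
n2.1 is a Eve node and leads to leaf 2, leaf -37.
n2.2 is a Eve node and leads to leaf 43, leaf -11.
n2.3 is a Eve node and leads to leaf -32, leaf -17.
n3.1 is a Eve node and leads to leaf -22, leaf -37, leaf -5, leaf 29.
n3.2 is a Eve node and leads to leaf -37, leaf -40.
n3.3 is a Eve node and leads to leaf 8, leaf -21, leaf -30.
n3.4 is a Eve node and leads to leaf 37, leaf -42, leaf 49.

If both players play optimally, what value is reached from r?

12

n1.1 (Eve): max(-3, -19, 13) = 13
n1.2 (Eve): max(-4, 12) = 12
n1 (Yuki): min(13, 12) = 12
n2.1 (Eve): max(2, -37) = 2
n2.2 (Eve): max(43, -11) = 43
n2.3 (Eve): max(-32, -17) = -17
n2 (Yuki): min(2, 43, -17) = -17
n3.1 (Eve): max(-22, -37, -5, 29) = 29
n3.2 (Eve): max(-37, -40) = -37
n3.3 (Eve): max(8, -21, -30) = 8
n3.4 (Eve): max(37, -42, 49) = 49
n3 (Yuki): min(29, -37, 8, 49) = -37
r (Eve): max(12, -17, -37) = 12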